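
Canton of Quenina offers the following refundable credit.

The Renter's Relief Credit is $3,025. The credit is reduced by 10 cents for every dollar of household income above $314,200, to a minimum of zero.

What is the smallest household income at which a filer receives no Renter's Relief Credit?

$344,450

The credit falls by 10% of each dollar above $314,200, so it reaches zero when the excess is $3,025 / 10% = $30,250: income = $314,200 + $30,250 = $344,450.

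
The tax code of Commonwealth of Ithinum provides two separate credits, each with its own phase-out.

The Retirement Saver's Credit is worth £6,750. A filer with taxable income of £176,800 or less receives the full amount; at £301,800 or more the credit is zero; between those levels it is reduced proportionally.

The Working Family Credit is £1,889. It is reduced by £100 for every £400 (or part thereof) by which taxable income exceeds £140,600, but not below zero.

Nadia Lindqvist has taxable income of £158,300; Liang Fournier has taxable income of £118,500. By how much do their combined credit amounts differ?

£1,889

Nadia (£158,300): Retirement Saver's Credit: £158,300 is at or below the £176,800 threshold, so the full £6,750 applies. Working Family Credit: income exceeds £140,600 by £17,700 → 45 increments × £100 = £4,500 ≥ base, so the credit is £0. total £6,750 + £0 = £6,750
Liang (£118,500): Retirement Saver's Credit: £118,500 is at or below the £176,800 threshold, so the full £6,750 applies. Working Family Credit: £118,500 is at or below the £140,600 threshold, so the full £1,889 applies. total £6,750 + £1,889 = £8,639
Difference: |£6,750 − £8,639| = £1,889.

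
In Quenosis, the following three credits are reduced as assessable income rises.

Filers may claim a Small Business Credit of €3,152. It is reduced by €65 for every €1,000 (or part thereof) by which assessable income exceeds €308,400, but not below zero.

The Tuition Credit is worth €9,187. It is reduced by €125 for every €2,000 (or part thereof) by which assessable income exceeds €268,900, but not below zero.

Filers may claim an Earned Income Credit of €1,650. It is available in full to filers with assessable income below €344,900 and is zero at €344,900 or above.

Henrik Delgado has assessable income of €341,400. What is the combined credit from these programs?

€7,219

Small Business Credit: income exceeds €308,400 by €33,000, which is 33 full-or-partial €1,000 increments; reduction = 33 × €65 = €2,145, leaving €1,007.
Tuition Credit: income exceeds €268,900 by €72,500, which is 37 full-or-partial €2,000 increments; reduction = 37 × €125 = €4,625, leaving €4,562.
Earned Income Credit: €341,400 is below the €344,900 cutoff, so the full €1,650 applies.
Total: €1,007 + €4,562 + €1,650 = €7,219.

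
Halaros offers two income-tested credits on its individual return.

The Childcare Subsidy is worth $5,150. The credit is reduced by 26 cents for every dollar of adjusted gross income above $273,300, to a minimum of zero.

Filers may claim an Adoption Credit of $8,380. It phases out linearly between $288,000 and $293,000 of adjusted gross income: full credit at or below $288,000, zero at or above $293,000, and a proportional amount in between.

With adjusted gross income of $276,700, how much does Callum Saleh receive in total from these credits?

Childcare Subsidy: 26% of the $3,400 excess over $273,300 is $884; credit = $5,150 − $884 = $4,266.
Adoption Credit: $276,700 is at or below the $288,000 threshold, so the full $8,380 applies.
Total: $4,266 + $8,380 = $12,646.

$12,646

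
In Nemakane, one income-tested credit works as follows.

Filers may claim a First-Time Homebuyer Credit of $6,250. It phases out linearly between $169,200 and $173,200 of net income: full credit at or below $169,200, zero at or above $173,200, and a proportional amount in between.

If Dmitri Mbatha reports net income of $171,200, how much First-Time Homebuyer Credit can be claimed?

$3,125

First-Time Homebuyer Credit: $171,200 is $2,000 into a $4,000 phase-out range, leaving 2,000/4,000 of the credit: $6,250 × 2,000/4,000 = $3,125.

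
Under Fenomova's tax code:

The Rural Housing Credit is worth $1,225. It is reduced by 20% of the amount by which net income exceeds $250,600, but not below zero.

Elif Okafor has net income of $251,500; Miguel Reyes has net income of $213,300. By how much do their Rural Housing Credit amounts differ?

Elif ($251,500): Rural Housing Credit: 20% of the $900 excess over $250,600 is $180; credit = $1,225 − $180 = $1,045.
Miguel ($213,300): Rural Housing Credit: $213,300 is at or below the $250,600 threshold, so the full $1,225 applies.
Difference: |$1,045 − $1,225| = $180.

$180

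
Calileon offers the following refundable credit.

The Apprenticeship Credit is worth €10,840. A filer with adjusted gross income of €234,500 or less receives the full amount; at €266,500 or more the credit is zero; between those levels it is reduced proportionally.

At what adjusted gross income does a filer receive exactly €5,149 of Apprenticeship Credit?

€5,149 is 5,149/10,840 of the full €10,840, so 5,691/10,840 of the €32,000 range has been used: income = €234,500 + €32,000 × 5,691/10,840 = €251,300.

€251,300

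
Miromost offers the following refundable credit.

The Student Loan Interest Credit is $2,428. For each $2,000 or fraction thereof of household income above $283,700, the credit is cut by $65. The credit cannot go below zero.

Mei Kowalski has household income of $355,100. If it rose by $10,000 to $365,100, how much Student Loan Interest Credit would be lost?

$88

At $355,100 — income exceeds $283,700 by $71,400, which is 36 full-or-partial $2,000 increments; reduction = 36 × $65 = $2,340, leaving $88.
At $365,100 — income exceeds $283,700 by $81,400 → 41 increments × $65 = $2,665 ≥ base, so the credit is $0.
Lost: $88 − $0 = $88.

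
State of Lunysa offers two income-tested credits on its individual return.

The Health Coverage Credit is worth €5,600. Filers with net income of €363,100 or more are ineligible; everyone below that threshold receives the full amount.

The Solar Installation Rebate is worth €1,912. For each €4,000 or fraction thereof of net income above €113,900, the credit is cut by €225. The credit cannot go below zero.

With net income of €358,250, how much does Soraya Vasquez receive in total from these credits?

Health Coverage Credit: €358,250 is below the €363,100 cutoff, so the full €5,600 applies.
Solar Installation Rebate: income exceeds €113,900 by €244,350 → 62 increments × €225 = €13,950 ≥ base, so the credit is €0.
Total: €5,600 + €0 = €5,600.

€5,600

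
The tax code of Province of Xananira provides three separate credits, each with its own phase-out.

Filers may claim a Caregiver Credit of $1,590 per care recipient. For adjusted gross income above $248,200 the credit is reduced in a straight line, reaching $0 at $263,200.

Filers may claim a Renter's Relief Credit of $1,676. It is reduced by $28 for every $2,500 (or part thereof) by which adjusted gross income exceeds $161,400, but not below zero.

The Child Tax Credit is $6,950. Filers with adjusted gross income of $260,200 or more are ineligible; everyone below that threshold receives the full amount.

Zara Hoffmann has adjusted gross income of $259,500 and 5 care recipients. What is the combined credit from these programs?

$9,467

Caregiver Credit: base = 5 × $1,590 = $7,950. $259,500 is $11,300 into a $15,000 phase-out range, leaving 3,700/15,000 of the credit: $7,950 × 3,700/15,000 = $1,961.
Renter's Relief Credit: income exceeds $161,400 by $98,100, which is 40 full-or-partial $2,500 increments; reduction = 40 × $28 = $1,120, leaving $556.
Child Tax Credit: $259,500 is below the $260,200 cutoff, so the full $6,950 applies.
Total: $1,961 + $556 + $6,950 = $9,467.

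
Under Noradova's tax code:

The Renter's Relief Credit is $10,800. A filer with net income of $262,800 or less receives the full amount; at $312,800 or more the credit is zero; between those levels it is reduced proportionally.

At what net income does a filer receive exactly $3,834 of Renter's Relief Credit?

$3,834 is 3,834/10,800 of the full $10,800, so 6,966/10,800 of the $50,000 range has been used: income = $262,800 + $50,000 × 6,966/10,800 = $295,050.

$295,050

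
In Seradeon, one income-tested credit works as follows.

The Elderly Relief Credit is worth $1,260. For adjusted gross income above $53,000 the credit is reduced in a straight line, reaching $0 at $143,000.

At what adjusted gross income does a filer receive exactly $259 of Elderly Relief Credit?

$259 is 259/1,260 of the full $1,260, so 1,001/1,260 of the $90,000 range has been used: income = $53,000 + $90,000 × 1,001/1,260 = $124,500.

$124,500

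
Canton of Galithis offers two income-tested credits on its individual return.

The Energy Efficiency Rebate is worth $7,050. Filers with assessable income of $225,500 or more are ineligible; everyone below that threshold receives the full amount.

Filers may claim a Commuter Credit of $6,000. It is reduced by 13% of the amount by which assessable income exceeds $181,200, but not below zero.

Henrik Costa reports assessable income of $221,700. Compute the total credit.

$7,785

Energy Efficiency Rebate: $221,700 is below the $225,500 cutoff, so the full $7,050 applies.
Commuter Credit: 13% of the $40,500 excess over $181,200 is $5,265; credit = $6,000 − $5,265 = $735.
Total: $7,050 + $735 = $7,785.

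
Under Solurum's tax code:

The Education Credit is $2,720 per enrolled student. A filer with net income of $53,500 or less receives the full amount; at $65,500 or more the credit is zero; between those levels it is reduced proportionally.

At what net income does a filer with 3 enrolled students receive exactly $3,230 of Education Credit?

$60,750

Full credit = 3 × $2,720 = $8,160.
$3,230 is 3,230/8,160 of the full $8,160, so 4,930/8,160 of the $12,000 range has been used: income = $53,500 + $12,000 × 4,930/8,160 = $60,750.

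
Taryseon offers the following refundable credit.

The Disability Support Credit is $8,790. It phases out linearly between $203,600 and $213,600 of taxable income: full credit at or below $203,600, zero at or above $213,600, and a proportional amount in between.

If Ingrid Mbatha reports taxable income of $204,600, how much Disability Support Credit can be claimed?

$7,911

Disability Support Credit: $204,600 is $1,000 into a $10,000 phase-out range, leaving 9,000/10,000 of the credit: $8,790 × 9,000/10,000 = $7,911.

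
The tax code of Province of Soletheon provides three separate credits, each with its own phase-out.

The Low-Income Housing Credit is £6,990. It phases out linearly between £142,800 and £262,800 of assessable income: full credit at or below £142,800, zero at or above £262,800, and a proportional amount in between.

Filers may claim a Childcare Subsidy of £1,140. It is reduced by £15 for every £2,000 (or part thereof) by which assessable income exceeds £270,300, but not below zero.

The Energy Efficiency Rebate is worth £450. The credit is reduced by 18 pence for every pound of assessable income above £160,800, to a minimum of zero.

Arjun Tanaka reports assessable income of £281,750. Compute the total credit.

£1,050

Low-Income Housing Credit: £281,750 is at or above £262,800, so the credit is £0.
Childcare Subsidy: income exceeds £270,300 by £11,450, which is 6 full-or-partial £2,000 increments; reduction = 6 × £15 = £90, leaving £1,050.
Energy Efficiency Rebate: 18% of the £120,950 excess over £160,800 is £21,771 ≥ base, so the credit is £0.
Total: £0 + £1,050 + £0 = £1,050.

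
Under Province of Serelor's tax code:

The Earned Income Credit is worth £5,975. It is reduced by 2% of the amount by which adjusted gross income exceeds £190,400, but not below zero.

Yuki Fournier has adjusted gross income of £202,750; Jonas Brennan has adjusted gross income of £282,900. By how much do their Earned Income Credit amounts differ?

£1,603

Yuki (£202,750): Earned Income Credit: 2% of the £12,350 excess over £190,400 is £247; credit = £5,975 − £247 = £5,728.
Jonas (£282,900): Earned Income Credit: 2% of the £92,500 excess over £190,400 is £1,850; credit = £5,975 − £1,850 = £4,125.
Difference: |£5,728 − £4,125| = £1,603.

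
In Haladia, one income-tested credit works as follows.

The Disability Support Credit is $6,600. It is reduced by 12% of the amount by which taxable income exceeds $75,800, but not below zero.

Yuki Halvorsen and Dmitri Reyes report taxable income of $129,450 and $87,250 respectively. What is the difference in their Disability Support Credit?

Yuki ($129,450): Disability Support Credit: 12% of the $53,650 excess over $75,800 is $6,438; credit = $6,600 − $6,438 = $162.
Dmitri ($87,250): Disability Support Credit: 12% of the $11,450 excess over $75,800 is $1,374; credit = $6,600 − $1,374 = $5,226.
Difference: |$162 − $5,226| = $5,064.

$5,064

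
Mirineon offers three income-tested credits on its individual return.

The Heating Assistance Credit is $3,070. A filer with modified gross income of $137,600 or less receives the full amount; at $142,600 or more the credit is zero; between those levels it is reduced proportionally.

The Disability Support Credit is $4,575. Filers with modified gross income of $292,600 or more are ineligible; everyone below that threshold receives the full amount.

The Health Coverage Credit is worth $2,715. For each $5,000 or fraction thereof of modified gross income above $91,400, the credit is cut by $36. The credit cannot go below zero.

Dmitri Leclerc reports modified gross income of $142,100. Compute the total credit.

$7,201

Heating Assistance Credit: $142,100 is $4,500 into a $5,000 phase-out range, leaving 500/5,000 of the credit: $3,070 × 500/5,000 = $307.
Disability Support Credit: $142,100 is below the $292,600 cutoff, so the full $4,575 applies.
Health Coverage Credit: income exceeds $91,400 by $50,700, which is 11 full-or-partial $5,000 increments; reduction = 11 × $36 = $396, leaving $2,319.
Total: $307 + $4,575 + $2,319 = $7,201.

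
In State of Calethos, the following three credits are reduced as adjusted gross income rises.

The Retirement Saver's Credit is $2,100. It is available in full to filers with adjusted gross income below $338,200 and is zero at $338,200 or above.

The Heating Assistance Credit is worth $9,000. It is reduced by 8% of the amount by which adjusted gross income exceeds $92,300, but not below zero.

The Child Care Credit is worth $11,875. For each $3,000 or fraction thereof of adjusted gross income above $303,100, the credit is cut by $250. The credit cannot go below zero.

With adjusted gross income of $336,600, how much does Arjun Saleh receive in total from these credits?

Retirement Saver's Credit: $336,600 is below the $338,200 cutoff, so the full $2,100 applies.
Heating Assistance Credit: 8% of the $244,300 excess over $92,300 is $19,544 ≥ base, so the credit is $0.
Child Care Credit: income exceeds $303,100 by $33,500, which is 12 full-or-partial $3,000 increments; reduction = 12 × $250 = $3,000, leaving $8,875.
Total: $2,100 + $0 + $8,875 = $10,975.

$10,975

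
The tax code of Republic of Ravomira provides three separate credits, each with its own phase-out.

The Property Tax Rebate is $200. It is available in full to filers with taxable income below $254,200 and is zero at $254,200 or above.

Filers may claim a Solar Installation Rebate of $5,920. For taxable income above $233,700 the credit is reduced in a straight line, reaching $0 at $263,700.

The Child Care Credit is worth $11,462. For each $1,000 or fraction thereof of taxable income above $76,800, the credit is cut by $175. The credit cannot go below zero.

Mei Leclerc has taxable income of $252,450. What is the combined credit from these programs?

$2,420

Property Tax Rebate: $252,450 is below the $254,200 cutoff, so the full $200 applies.
Solar Installation Rebate: $252,450 is $18,750 into a $30,000 phase-out range, leaving 11,250/30,000 of the credit: $5,920 × 11,250/30,000 = $2,220.
Child Care Credit: income exceeds $76,800 by $175,650 → 176 increments × $175 = $30,800 ≥ base, so the credit is $0.
Total: $200 + $2,220 + $0 = $2,420.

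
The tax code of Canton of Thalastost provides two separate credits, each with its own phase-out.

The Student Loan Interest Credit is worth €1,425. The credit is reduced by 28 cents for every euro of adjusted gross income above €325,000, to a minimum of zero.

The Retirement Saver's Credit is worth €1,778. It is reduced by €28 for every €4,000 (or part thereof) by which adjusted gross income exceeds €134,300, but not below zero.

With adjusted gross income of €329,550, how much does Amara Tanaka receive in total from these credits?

€557

Student Loan Interest Credit: 28% of the €4,550 excess over €325,000 is €1,274; credit = €1,425 − €1,274 = €151.
Retirement Saver's Credit: income exceeds €134,300 by €195,250, which is 49 full-or-partial €4,000 increments; reduction = 49 × €28 = €1,372, leaving €406.
Total: €151 + €406 = €557.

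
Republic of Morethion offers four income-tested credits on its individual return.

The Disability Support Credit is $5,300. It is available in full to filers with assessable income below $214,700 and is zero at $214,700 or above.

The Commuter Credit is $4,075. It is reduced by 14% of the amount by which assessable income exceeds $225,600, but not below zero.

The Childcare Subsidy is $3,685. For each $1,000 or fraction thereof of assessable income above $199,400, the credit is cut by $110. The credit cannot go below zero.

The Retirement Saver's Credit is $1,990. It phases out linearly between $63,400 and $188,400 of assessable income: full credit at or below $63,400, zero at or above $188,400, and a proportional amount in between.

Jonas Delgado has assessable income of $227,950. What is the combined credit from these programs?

Disability Support Credit: $227,950 meets or exceeds the $214,700 cutoff, so the credit is $0.
Commuter Credit: 14% of the $2,350 excess over $225,600 is $329; credit = $4,075 − $329 = $3,746.
Childcare Subsidy: income exceeds $199,400 by $28,550, which is 29 full-or-partial $1,000 increments; reduction = 29 × $110 = $3,190, leaving $495.
Retirement Saver's Credit: $227,950 is at or above $188,400, so the credit is $0.
Total: $0 + $3,746 + $495 + $0 = $4,241.

$4,241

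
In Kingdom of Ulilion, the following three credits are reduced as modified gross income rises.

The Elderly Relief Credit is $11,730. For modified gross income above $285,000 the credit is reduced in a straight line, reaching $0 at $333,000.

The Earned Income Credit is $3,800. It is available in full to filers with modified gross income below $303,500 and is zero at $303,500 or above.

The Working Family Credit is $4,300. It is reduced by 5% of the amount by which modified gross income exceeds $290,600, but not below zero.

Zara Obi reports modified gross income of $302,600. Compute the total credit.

Elderly Relief Credit: $302,600 is $17,600 into a $48,000 phase-out range, leaving 30,400/48,000 of the credit: $11,730 × 30,400/48,000 = $7,429.
Earned Income Credit: $302,600 is below the $303,500 cutoff, so the full $3,800 applies.
Working Family Credit: 5% of the $12,000 excess over $290,600 is $600; credit = $4,300 − $600 = $3,700.
Total: $7,429 + $3,800 + $3,700 = $14,929.

$14,929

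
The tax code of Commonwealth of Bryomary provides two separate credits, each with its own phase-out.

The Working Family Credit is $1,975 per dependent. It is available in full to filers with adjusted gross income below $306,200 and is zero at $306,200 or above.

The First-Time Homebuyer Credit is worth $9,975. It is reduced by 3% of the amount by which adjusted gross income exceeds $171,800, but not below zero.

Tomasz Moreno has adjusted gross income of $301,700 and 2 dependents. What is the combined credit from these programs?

$10,028

Working Family Credit: base = 2 × $1,975 = $3,950. $301,700 is below the $306,200 cutoff, so the full $3,950 applies.
First-Time Homebuyer Credit: 3% of the $129,900 excess over $171,800 is $3,897; credit = $9,975 − $3,897 = $6,078.
Total: $3,950 + $6,078 = $10,028.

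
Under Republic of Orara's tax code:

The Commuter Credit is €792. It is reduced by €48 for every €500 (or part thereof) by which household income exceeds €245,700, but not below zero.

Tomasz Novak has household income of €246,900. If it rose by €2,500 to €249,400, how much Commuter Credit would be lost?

€240

At €246,900 — income exceeds €245,700 by €1,200, which is 3 full-or-partial €500 increments; reduction = 3 × €48 = €144, leaving €648.
At €249,400 — income exceeds €245,700 by €3,700, which is 8 full-or-partial €500 increments; reduction = 8 × €48 = €384, leaving €408.
Lost: €648 − €408 = €240.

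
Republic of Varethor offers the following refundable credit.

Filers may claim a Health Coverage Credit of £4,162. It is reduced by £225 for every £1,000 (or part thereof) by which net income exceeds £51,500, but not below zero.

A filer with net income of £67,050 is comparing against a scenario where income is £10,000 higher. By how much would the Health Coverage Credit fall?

£562

At £67,050 — income exceeds £51,500 by £15,550, which is 16 full-or-partial £1,000 increments; reduction = 16 × £225 = £3,600, leaving £562.
At £77,050 — income exceeds £51,500 by £25,550 → 26 increments × £225 = £5,850 ≥ base, so the credit is £0.
Lost: £562 − £0 = £562.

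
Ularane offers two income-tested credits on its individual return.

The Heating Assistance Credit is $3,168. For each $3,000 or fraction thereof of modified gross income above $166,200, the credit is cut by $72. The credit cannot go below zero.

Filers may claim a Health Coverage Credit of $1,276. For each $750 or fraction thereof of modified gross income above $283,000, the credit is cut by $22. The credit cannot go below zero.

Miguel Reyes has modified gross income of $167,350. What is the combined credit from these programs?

Heating Assistance Credit: income exceeds $166,200 by $1,150, which is 1 full-or-partial $3,000 increment; reduction = 1 × $72 = $72, leaving $3,096.
Health Coverage Credit: $167,350 is at or below the $283,000 threshold, so the full $1,276 applies.
Total: $3,096 + $1,276 = $4,372.

$4,372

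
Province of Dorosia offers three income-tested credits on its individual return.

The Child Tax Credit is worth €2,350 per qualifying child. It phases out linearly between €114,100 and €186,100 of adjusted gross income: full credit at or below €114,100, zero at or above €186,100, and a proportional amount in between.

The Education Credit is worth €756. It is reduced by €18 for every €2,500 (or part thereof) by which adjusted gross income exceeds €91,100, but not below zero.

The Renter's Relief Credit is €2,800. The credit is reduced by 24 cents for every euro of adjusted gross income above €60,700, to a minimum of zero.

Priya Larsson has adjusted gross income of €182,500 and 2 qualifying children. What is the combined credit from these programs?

Child Tax Credit: base = 2 × €2,350 = €4,700. €182,500 is €68,400 into a €72,000 phase-out range, leaving 3,600/72,000 of the credit: €4,700 × 3,600/72,000 = €235.
Education Credit: income exceeds €91,100 by €91,400, which is 37 full-or-partial €2,500 increments; reduction = 37 × €18 = €666, leaving €90.
Renter's Relief Credit: 24% of the €121,800 excess over €60,700 is €29,232 ≥ base, so the credit is €0.
Total: €235 + €90 + €0 = €325.

€325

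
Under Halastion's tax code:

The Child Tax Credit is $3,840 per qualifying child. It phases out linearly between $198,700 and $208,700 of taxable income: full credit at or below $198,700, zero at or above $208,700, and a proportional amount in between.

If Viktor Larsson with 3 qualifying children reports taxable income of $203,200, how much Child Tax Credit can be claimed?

$6,336

Child Tax Credit: base = 3 × $3,840 = $11,520. $203,200 is $4,500 into a $10,000 phase-out range, leaving 5,500/10,000 of the credit: $11,520 × 5,500/10,000 = $6,336.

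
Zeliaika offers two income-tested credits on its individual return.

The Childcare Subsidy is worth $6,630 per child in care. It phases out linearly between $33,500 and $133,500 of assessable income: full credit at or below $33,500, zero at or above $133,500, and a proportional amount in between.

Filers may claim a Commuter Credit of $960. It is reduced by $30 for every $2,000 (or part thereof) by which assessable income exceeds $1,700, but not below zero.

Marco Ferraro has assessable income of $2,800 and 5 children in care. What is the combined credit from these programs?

Childcare Subsidy: base = 5 × $6,630 = $33,150. $2,800 is at or below the $33,500 threshold, so the full $33,150 applies.
Commuter Credit: income exceeds $1,700 by $1,100, which is 1 full-or-partial $2,000 increment; reduction = 1 × $30 = $30, leaving $930.
Total: $33,150 + $930 = $34,080.

$34,080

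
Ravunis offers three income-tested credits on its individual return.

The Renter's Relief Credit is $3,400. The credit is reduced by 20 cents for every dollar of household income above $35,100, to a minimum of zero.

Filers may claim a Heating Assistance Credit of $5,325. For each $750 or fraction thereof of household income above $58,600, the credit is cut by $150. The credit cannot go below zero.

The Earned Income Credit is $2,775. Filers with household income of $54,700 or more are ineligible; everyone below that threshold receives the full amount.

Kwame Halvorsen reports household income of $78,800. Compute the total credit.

$1,275

Renter's Relief Credit: 20% of the $43,700 excess over $35,100 is $8,740 ≥ base, so the credit is $0.
Heating Assistance Credit: income exceeds $58,600 by $20,200, which is 27 full-or-partial $750 increments; reduction = 27 × $150 = $4,050, leaving $1,275.
Earned Income Credit: $78,800 meets or exceeds the $54,700 cutoff, so the credit is $0.
Total: $0 + $1,275 + $0 = $1,275.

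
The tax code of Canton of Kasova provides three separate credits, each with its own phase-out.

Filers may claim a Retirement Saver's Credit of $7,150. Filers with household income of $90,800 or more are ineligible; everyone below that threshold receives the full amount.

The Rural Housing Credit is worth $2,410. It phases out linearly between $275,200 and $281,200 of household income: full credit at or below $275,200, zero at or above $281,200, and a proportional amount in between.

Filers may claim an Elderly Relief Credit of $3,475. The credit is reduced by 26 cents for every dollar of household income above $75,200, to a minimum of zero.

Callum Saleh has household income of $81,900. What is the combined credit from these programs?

Retirement Saver's Credit: $81,900 is below the $90,800 cutoff, so the full $7,150 applies.
Rural Housing Credit: $81,900 is at or below the $275,200 threshold, so the full $2,410 applies.
Elderly Relief Credit: 26% of the $6,700 excess over $75,200 is $1,742; credit = $3,475 − $1,742 = $1,733.
Total: $7,150 + $2,410 + $1,733 = $11,293.

$11,293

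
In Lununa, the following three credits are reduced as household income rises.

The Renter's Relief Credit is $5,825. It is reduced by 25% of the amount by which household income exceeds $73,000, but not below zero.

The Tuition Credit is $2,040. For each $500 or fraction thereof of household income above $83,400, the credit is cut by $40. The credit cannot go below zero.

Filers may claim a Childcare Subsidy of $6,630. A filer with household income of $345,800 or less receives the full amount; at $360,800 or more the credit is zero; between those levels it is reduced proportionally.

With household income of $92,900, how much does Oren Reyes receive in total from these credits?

Renter's Relief Credit: 25% of the $19,900 excess over $73,000 is $4,975; credit = $5,825 − $4,975 = $850.
Tuition Credit: income exceeds $83,400 by $9,500, which is 19 full-or-partial $500 increments; reduction = 19 × $40 = $760, leaving $1,280.
Childcare Subsidy: $92,900 is at or below the $345,800 threshold, so the full $6,630 applies.
Total: $850 + $1,280 + $6,630 = $8,760.

$8,760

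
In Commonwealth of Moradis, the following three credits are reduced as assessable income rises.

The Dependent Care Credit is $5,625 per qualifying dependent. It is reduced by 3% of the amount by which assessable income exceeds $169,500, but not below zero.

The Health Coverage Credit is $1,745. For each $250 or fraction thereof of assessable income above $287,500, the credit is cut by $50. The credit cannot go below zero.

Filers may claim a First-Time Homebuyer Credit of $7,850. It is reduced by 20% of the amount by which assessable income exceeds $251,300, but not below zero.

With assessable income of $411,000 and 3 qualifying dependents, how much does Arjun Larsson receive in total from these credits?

$9,630

Dependent Care Credit: base = 3 × $5,625 = $16,875. 3% of the $241,500 excess over $169,500 is $7,245; credit = $16,875 − $7,245 = $9,630.
Health Coverage Credit: income exceeds $287,500 by $123,500 → 494 increments × $50 = $24,700 ≥ base, so the credit is $0.
First-Time Homebuyer Credit: 20% of the $159,700 excess over $251,300 is $31,940 ≥ base, so the credit is $0.
Total: $9,630 + $0 + $0 = $9,630.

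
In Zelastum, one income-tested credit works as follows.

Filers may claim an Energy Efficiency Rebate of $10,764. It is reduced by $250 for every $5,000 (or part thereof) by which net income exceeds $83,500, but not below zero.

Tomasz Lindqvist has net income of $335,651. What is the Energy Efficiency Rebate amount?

$0

Energy Efficiency Rebate: income exceeds $83,500 by $252,151 → 51 increments × $250 = $12,750 ≥ base, so the credit is $0.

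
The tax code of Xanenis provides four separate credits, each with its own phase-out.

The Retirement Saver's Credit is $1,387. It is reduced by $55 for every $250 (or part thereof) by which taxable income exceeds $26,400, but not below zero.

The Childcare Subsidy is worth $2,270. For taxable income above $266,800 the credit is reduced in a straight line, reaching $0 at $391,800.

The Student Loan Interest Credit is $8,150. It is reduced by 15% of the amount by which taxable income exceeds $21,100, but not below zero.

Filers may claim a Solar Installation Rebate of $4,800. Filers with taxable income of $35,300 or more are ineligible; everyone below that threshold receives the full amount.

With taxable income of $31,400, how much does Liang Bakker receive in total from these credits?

$13,962

Retirement Saver's Credit: income exceeds $26,400 by $5,000, which is 20 full-or-partial $250 increments; reduction = 20 × $55 = $1,100, leaving $287.
Childcare Subsidy: $31,400 is at or below the $266,800 threshold, so the full $2,270 applies.
Student Loan Interest Credit: 15% of the $10,300 excess over $21,100 is $1,545; credit = $8,150 − $1,545 = $6,605.
Solar Installation Rebate: $31,400 is below the $35,300 cutoff, so the full $4,800 applies.
Total: $287 + $2,270 + $6,605 + $4,800 = $13,962.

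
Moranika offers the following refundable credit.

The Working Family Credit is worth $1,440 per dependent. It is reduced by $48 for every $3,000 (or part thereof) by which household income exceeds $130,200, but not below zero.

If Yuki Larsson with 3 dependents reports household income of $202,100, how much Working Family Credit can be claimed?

$3,168

Working Family Credit: base = 3 × $1,440 = $4,320. income exceeds $130,200 by $71,900, which is 24 full-or-partial $3,000 increments; reduction = 24 × $48 = $1,152, leaving $3,168.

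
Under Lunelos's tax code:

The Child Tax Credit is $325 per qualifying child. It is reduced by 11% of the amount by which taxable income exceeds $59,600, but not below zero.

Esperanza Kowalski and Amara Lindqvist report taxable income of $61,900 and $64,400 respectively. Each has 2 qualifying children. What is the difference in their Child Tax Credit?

Esperanza ($61,900): Child Tax Credit: base = 2 × $325 = $650. 11% of the $2,300 excess over $59,600 is $253; credit = $650 − $253 = $397.
Amara ($64,400): Child Tax Credit: base = 2 × $325 = $650. 11% of the $4,800 excess over $59,600 is $528; credit = $650 − $528 = $122.
Difference: |$397 − $122| = $275.

$275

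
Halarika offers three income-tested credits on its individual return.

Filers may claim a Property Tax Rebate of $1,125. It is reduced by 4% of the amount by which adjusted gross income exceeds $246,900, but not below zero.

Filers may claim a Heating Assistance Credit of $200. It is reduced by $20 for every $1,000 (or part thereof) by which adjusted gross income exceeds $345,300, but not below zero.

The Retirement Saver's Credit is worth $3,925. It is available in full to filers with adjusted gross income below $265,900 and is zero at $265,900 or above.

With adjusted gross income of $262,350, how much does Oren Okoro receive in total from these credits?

Property Tax Rebate: 4% of the $15,450 excess over $246,900 is $618; credit = $1,125 − $618 = $507.
Heating Assistance Credit: $262,350 is at or below the $345,300 threshold, so the full $200 applies.
Retirement Saver's Credit: $262,350 is below the $265,900 cutoff, so the full $3,925 applies.
Total: $507 + $200 + $3,925 = $4,632.

$4,632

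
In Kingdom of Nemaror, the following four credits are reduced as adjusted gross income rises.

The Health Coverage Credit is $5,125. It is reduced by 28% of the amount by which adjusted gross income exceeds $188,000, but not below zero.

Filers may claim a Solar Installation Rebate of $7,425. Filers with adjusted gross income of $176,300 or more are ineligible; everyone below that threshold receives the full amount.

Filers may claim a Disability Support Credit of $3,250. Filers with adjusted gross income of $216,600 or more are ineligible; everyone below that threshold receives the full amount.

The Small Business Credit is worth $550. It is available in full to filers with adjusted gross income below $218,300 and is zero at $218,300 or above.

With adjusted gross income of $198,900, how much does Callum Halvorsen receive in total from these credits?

$5,873

Health Coverage Credit: 28% of the $10,900 excess over $188,000 is $3,052; credit = $5,125 − $3,052 = $2,073.
Solar Installation Rebate: $198,900 meets or exceeds the $176,300 cutoff, so the credit is $0.
Disability Support Credit: $198,900 is below the $216,600 cutoff, so the full $3,250 applies.
Small Business Credit: $198,900 is below the $218,300 cutoff, so the full $550 applies.
Total: $2,073 + $0 + $3,250 + $550 = $5,873.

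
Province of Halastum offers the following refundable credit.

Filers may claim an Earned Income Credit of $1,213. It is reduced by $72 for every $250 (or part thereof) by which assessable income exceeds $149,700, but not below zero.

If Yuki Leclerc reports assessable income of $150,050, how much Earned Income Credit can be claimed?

Earned Income Credit: income exceeds $149,700 by $350, which is 2 full-or-partial $250 increments; reduction = 2 × $72 = $144, leaving $1,069.

$1,069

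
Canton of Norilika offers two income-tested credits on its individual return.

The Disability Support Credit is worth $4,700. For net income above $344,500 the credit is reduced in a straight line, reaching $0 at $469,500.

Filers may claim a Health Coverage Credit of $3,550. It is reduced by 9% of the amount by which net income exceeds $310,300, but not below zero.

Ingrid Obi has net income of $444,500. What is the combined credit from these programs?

Disability Support Credit: $444,500 is $100,000 into a $125,000 phase-out range, leaving 25,000/125,000 of the credit: $4,700 × 25,000/125,000 = $940.
Health Coverage Credit: 9% of the $134,200 excess over $310,300 is $12,078 ≥ base, so the credit is $0.
Total: $940 + $0 = $940.

$940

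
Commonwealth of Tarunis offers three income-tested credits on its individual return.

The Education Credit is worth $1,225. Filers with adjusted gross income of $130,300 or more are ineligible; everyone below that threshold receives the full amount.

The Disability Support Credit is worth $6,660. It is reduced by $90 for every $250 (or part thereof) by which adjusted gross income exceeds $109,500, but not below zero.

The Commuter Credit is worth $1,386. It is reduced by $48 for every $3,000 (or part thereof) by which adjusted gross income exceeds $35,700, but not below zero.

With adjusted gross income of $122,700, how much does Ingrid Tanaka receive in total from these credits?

$3,115

Education Credit: $122,700 is below the $130,300 cutoff, so the full $1,225 applies.
Disability Support Credit: income exceeds $109,500 by $13,200, which is 53 full-or-partial $250 increments; reduction = 53 × $90 = $4,770, leaving $1,890.
Commuter Credit: income exceeds $35,700 by $87,000 → 29 increments × $48 = $1,392 ≥ base, so the credit is $0.
Total: $1,225 + $1,890 + $0 = $3,115.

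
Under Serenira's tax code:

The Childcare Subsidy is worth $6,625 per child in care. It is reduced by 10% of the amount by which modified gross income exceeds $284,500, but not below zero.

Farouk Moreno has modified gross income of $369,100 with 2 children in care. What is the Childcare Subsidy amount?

Childcare Subsidy: base = 2 × $6,625 = $13,250. 10% of the $84,600 excess over $284,500 is $8,460; credit = $13,250 − $8,460 = $4,790.

$4,790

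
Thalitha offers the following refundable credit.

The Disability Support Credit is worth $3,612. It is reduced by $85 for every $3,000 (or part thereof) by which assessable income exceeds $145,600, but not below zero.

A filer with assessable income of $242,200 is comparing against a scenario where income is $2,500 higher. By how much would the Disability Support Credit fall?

At $242,200 — income exceeds $145,600 by $96,600, which is 33 full-or-partial $3,000 increments; reduction = 33 × $85 = $2,805, leaving $807.
At $244,700 — income exceeds $145,600 by $99,100, which is 34 full-or-partial $3,000 increments; reduction = 34 × $85 = $2,890, leaving $722.
Lost: $807 − $722 = $85.

$85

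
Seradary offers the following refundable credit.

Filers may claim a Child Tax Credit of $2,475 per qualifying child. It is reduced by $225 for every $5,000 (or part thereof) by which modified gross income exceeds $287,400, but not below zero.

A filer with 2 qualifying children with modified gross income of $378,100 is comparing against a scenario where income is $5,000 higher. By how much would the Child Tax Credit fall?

$225

At $378,100 — base = 2 × $2,475 = $4,950. income exceeds $287,400 by $90,700, which is 19 full-or-partial $5,000 increments; reduction = 19 × $225 = $4,275, leaving $675.
At $383,100 — base = 2 × $2,475 = $4,950. income exceeds $287,400 by $95,700, which is 20 full-or-partial $5,000 increments; reduction = 20 × $225 = $4,500, leaving $450.
Lost: $675 − $450 = $225.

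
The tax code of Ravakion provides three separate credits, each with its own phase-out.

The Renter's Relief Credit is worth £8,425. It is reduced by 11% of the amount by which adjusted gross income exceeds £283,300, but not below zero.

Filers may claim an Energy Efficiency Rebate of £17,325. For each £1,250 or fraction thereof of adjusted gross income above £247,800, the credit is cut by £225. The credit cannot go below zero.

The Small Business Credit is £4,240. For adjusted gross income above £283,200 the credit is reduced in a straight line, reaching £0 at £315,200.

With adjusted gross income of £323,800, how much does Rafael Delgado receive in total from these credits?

£7,570

Renter's Relief Credit: 11% of the £40,500 excess over £283,300 is £4,455; credit = £8,425 − £4,455 = £3,970.
Energy Efficiency Rebate: income exceeds £247,800 by £76,000, which is 61 full-or-partial £1,250 increments; reduction = 61 × £225 = £13,725, leaving £3,600.
Small Business Credit: £323,800 is at or above £315,200, so the credit is £0.
Total: £3,970 + £3,600 + £0 = £7,570.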